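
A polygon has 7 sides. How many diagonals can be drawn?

The number of diagonals in an n-gon is n(n - 3)/2.
For n = 7: 7(7 - 3)/2 = 7 × 4 / 2 = 14.

14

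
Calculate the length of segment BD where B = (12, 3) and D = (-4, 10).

d = sqrt((-4 - 12)^2 + (10 - 3)^2)
d = sqrt(-16^2 + 7^2)
d = sqrt(256 + 49)
d = sqrt(305)

sqrt(305)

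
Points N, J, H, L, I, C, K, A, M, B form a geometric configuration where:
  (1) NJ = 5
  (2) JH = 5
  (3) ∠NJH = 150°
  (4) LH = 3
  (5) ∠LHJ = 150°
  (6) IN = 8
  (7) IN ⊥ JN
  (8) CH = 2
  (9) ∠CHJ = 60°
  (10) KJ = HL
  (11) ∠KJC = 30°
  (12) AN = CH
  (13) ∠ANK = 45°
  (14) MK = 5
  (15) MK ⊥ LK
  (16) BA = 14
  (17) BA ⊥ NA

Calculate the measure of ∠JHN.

Step 1: By the law of cosines on triangle HJN: HN² = 5² + 5² − 2·5·5·cos(150°) = 93.3, so HN ≈ 9.66.
Step 2: By the inverse law of cosines on triangle JHN: cos(∠JHN) = (5² + 9.66² − 5²) / (2·5·9.66) = 93.3/96.59 = 0.9659, so ∠JHN = 15°.

Therefore, the measure of angle ∠JHN = 15°.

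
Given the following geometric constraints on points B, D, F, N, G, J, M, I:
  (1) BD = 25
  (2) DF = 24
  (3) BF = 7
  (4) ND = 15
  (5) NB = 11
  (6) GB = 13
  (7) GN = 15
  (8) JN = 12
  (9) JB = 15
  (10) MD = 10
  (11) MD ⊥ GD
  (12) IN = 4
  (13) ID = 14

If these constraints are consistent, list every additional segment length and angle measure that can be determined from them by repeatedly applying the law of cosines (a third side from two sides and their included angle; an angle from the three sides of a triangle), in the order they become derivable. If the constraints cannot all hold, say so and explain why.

The constraints are consistent. Derivable facts, in order:
After 1 step:
- ∠BDF = 16.26°
- ∠BDN = 13.59°
- ∠BFD = 90°
- ∠BGN = 45.57°
- ∠BJN = 46.46°
- ∠BND = 147.72°
- ∠BNG = 57.56°
- ∠BNJ = 81.29°
- ∠DBF = 73.74°
- ∠DBN = 18.69°
- ∠DIN = 96.67°
- ∠DNI = 67.98°
- ∠GBN = 76.86°
- ∠IDN = 15.36°
- ∠JBN = 52.26°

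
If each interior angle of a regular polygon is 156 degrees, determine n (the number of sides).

The exterior angle is the supplement of the interior angle: 180 - 156 = 24 degrees.
Since the exterior angles of any convex polygon sum to 360 degrees, the number of sides is 360 / 24 = 15.

15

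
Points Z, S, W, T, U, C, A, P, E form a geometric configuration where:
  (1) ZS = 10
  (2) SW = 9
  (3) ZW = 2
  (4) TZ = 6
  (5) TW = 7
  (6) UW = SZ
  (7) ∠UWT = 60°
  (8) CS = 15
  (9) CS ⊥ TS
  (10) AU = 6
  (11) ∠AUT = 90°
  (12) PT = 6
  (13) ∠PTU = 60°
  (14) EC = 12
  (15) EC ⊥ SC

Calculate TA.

From the given relations: UW = SZ = 10.
Step 1: By the law of cosines on triangle UWT: UT² = 10² + 7² − 2·10·7·cos(60°) = 79, so UT = √79.
Step 2: By the law of cosines on triangle TUA: TA² = √79² + 6² − 2·√79·6·cos(90°) = 115, so TA = √115.

Therefore, the length of TA = √115.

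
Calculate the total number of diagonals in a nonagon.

Total line segments between 9 vertices = C(9,2) = 36.
Subtract the 9 sides: 36 - 9 = 27 diagonals.

27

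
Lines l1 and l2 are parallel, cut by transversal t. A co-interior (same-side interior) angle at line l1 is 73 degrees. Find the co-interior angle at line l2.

Co-interior angles (same-side interior) formed by parallel lines and a transversal are supplementary (sum to 180 degrees).
The given angle is 73 degrees.
The co-interior angle = 180 - 73 = 107 degrees.

107 degrees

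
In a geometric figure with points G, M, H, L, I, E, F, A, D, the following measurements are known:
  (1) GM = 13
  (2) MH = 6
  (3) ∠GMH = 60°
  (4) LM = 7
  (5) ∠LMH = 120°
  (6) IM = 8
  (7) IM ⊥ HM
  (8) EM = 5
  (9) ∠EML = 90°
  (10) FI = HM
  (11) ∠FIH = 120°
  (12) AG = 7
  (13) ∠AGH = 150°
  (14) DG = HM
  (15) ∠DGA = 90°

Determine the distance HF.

From the given relations: FI = HM = 6.
Step 1: By the law of cosines on triangle HMI: HI² = 6² + 8² − 2·6·8·cos(90°) = 100, so HI = 10.
Step 2: By the law of cosines on triangle HIF: HF² = 10² + 6² − 2·10·6·cos(120°) = 196, so HF = 14.

Therefore, the length of HF = 14.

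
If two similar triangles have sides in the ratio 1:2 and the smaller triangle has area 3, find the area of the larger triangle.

Area ratio = (1/2)^2 = 1/4. Area of the larger triangle = 3 * 4/1 = 12.

12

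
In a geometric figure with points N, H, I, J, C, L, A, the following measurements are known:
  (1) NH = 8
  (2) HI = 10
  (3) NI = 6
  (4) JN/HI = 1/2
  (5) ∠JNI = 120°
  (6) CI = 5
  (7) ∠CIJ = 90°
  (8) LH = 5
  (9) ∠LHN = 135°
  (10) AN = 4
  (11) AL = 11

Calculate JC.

From the given relations: JN = 1/2·HI = 1/2·10 = 5.
Step 1: By the law of cosines on triangle JNI: JI² = 5² + 6² − 2·5·6·cos(120°) = 91, so JI = √91.
Step 2: By the law of cosines on triangle JIC: JC² = √91² + 5² − 2·√91·5·cos(90°) = 116, so JC = 2·√29.

Therefore, the length of JC = 2·√29.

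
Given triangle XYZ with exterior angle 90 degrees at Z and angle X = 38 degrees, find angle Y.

By the exterior angle theorem: exterior angle = sum of remote interior angles.
90 = 38 + angle Y
angle Y = 90 - 38 = 52 degrees

52 degrees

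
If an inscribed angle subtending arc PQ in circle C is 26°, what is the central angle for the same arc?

By the inscribed angle theorem, the central angle is twice the inscribed angle.
Central angle = 2 × 26° = 52°

52°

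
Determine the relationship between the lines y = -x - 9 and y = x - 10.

Slope of line 1: m1 = -1
Slope of line 2: m2 = 1
Two lines are perpendicular when the product of their slopes is -1 (negative reciprocals).
m1 * m2 = (-1) * (1) = -1, confirming perpendicularity.

Perpendicular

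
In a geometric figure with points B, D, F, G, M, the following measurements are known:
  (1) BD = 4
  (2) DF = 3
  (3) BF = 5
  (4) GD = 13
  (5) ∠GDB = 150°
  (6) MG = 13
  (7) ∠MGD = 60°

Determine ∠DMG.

Step 1: By the law of cosines on triangle MGD: MD² = 13² + 13² − 2·13·13·cos(60°) = 169, so MD = 13.
Step 2: By the inverse law of cosines on triangle DMG: cos(∠DMG) = (13² + 13² − 13²) / (2·13·13) = 169/338 = 0.5, so ∠DMG = 60°.

Therefore, the measure of angle ∠DMG = 60°.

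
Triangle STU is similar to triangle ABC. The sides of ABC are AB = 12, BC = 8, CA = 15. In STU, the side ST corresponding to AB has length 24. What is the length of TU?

Since the triangles are similar, the ratio of corresponding sides is constant.
Scale factor k = ST / AB = 24 / 12 = 2
TU = k * BC = 2 * 8 = 16

16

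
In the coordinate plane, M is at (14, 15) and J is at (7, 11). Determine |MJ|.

d = sqrt((-7)^2 + (-4)^2) = sqrt(65)

sqrt(65)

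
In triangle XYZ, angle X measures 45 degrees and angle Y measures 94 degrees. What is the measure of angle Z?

Let angle Z = x. Then 45 + 94 + x = 180.
x = 180 - 139 = 41 degrees.

41 degrees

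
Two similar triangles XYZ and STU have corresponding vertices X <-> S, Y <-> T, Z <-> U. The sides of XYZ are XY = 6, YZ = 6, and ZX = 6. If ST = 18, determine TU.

Similar triangles have proportional sides. Setting up the proportion:
ST / XY = TU / YZ
18 / 6 = TU / 6
TU = 6 * 18 / 6 = 18.

18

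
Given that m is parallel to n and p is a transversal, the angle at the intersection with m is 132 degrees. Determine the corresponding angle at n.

Corresponding angles are equal: 132 degrees.

132 degrees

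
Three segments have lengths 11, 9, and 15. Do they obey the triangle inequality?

Sort the sides: 9, 11, 15.
It suffices to check that the sum of the two smallest exceeds the largest:
9 + 11 = 20 > 15. ✓
Yes, a valid triangle can be formed.

Yes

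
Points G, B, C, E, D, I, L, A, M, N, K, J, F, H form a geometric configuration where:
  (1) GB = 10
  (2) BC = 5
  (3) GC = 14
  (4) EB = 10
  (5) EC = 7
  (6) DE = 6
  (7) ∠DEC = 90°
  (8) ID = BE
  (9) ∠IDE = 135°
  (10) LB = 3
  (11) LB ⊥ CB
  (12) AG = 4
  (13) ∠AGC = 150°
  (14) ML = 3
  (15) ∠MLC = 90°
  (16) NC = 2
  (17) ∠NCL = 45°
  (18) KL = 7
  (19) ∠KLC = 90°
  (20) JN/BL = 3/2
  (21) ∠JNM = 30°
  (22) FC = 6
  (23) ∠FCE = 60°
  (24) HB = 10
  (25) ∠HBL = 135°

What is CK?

Step 1: By the law of cosines on triangle LBC: LC² = 3² + 5² − 2·3·5·cos(90°) = 34, so LC = √34.
Step 2: By the law of cosines on triangle CLK: CK² = √34² + 7² − 2·√34·7·cos(90°) = 83, so CK = √83.

Therefore, the length of CK = √83.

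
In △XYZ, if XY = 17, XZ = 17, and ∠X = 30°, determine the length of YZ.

Law of cosines: YZ^2 = 17^2 + 17^2 - 2(17)(17)cos(30°) = 578 - 289*sqrt(3), so YZ = 17*sqrt(2 - sqrt(3)).

17*sqrt(2 - sqrt(3))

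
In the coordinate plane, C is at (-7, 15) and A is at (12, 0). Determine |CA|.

The horizontal distance is |12 - -7| = 19 and the vertical distance is |0 - 15| = 15.
By the Pythagorean theorem, d = sqrt(19^2 + 15^2) = sqrt(586).

sqrt(586)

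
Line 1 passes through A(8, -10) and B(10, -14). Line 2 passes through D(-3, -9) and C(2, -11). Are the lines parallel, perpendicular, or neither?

Slope of line 1: m1 = (-14 - -10)/(10 - 8) = -4/2 = -2
Slope of line 2: m2 = (-11 - -9)/(2 - -3) = -2/5 = -2/5
m1 != m2 and m1*m2 = 4/5 != -1. Neither.

Neither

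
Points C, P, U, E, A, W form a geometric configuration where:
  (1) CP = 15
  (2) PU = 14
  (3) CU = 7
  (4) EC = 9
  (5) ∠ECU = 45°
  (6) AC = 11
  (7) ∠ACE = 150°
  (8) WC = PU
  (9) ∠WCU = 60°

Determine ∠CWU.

From the given relations: WC = PU = 14.
Step 1: By the law of cosines on triangle WCU: WU² = 14² + 7² − 2·14·7·cos(60°) = 147, so WU = 7·√3.
Step 2: By the inverse law of cosines on triangle CWU: cos(∠CWU) = (14² + (7·√3)² − 7²) / (2·14·7·√3) = 294/339.48 = 0.866, so ∠CWU = 30°.

Therefore, the measure of angle ∠CWU = 30°.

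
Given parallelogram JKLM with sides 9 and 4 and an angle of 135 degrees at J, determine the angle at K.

In a parallelogram, consecutive angles are supplementary (sum to 180°).
angle K = 180 - angle J
angle K = 180 - 135
angle K = 45 degrees

45 degrees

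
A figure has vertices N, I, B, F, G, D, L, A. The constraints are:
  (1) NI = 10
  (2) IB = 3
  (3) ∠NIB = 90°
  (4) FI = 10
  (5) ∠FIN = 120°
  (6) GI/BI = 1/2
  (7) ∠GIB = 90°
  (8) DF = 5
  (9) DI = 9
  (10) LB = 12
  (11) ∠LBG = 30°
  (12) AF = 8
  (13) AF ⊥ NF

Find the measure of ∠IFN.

Step 1: By the law of cosines on triangle FIN: FN² = 10² + 10² − 2·10·10·cos(120°) = 300, so FN = 10·√3.
Step 2: By the inverse law of cosines on triangle IFN: cos(∠IFN) = (10² + (10·√3)² − 10²) / (2·10·10·√3) = 300/346.41 = 0.866, so ∠IFN = 30°.

Therefore, the measure of angle ∠IFN = 30°.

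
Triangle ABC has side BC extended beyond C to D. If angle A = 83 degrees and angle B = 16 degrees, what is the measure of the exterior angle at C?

The interior angle at C is 180 - 83 - 16 = 81 degrees.
The exterior angle and interior angle at C are supplementary:
Exterior angle = 180 - 81 = 99 degrees.

99 degrees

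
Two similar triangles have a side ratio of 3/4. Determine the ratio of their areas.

Area ratio = (side ratio)^2 = (3/4)^2 = 9:16.

9:16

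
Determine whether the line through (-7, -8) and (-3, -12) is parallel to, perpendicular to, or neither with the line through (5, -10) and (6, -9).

Slope of line 1: m1 = (-12 - -8)/(-3 - -7) = -4/4 = -1
Slope of line 2: m2 = (-9 - -10)/(6 - 5) = 1/1 = 1
m1 * m2 = (-1) * (1) = -1 = -1, so the lines are perpendicular.

Perpendicular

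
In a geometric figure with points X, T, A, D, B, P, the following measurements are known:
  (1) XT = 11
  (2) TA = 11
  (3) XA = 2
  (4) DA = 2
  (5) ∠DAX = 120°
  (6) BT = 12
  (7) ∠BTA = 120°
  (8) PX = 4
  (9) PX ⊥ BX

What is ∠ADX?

Step 1: By the law of cosines on triangle DAX: DX² = 2² + 2² − 2·2·2·cos(120°) = 12, so DX = 2·√3.
Step 2: By the inverse law of cosines on triangle ADX: cos(∠ADX) = (2² + (2·√3)² − 2²) / (2·2·2·√3) = 12/13.86 = 0.866, so ∠ADX = 30°.

Therefore, the measure of angle ∠ADX = 30°.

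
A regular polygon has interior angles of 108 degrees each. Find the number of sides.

Exterior angle = 180 - 108 = 72. n = 360 / 72 = 5.

5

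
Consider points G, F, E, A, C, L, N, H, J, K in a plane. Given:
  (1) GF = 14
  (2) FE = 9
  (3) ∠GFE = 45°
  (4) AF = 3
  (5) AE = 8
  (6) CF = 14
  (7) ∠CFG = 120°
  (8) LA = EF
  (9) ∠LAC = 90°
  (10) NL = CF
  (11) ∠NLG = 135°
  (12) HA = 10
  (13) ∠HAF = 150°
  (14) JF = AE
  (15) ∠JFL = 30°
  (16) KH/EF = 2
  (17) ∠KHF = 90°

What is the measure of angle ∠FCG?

Step 1: By the law of cosines on triangle CFG: CG² = 14² + 14² − 2·14·14·cos(120°) = 588, so CG = 14·√3.
Step 2: By the inverse law of cosines on triangle FCG: cos(∠FCG) = (14² + (14·√3)² − 14²) / (2·14·14·√3) = 588/678.96 = 0.866, so ∠FCG = 30°.

Therefore, the measure of angle ∠FCG = 30°.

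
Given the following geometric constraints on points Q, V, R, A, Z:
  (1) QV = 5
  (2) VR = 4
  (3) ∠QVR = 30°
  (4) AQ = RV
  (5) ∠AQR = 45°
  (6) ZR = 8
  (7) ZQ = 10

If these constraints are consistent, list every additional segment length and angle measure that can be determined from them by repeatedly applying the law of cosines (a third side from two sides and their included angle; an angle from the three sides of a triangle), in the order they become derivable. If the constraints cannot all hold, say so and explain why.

The constraints are consistent. Derivable facts, in order:
After 1 step:
- QR ≈ 2.52
After 2 steps:
- RA ≈ 2.85
- ∠QRV = 97.52°
- ∠QRZ = 137.28°
- ∠QZR = 9.85°
- ∠RQV = 52.48°
- ∠RQZ = 32.87°
After 3 steps:
- ∠ARQ = 96.19°
- ∠QAR = 38.81°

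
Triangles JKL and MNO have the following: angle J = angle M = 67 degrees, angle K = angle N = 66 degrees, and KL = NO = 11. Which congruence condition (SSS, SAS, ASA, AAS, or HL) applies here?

The given information matches AAS: Two pairs of corresponding angles and a non-included side are equal (Angle-Angle-Side).

AAS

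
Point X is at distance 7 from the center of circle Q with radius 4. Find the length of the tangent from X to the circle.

Let T be the point of tangency. Then QT ⊥ XT (radius ⊥ tangent).
In right triangle QTX: QX² = QT² + XT²
7² = 4² + XT²
XT² = 33, XT = sqrt(33)

sqrt(33)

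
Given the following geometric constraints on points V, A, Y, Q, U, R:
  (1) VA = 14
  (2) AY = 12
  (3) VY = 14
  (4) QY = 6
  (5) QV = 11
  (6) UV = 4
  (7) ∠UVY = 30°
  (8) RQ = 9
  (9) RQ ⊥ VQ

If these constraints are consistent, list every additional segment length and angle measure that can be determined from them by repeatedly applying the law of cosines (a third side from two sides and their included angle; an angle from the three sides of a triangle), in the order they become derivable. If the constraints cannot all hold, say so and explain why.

The constraints are consistent. Derivable facts, in order:
After 1 step:
- VR ≈ 14.21
- YU ≈ 10.72
- ∠AVY = 50.75°
- ∠AYV = 64.62°
- ∠QVY = 24.17°
- ∠QYV = 48.65°
- ∠VAY = 64.62°
- ∠VQY = 107.18°
After 2 steps:
- ∠QRV = 50.71°
- ∠QVR = 39.29°
- ∠UYV = 10.75°
- ∠VUY = 139.25°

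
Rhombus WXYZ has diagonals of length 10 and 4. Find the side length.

In a rhombus, the diagonals bisect each other perpendicularly, creating four congruent right triangles.
Each triangle has legs 5 (half of 10) and 2 (half of 4).
The hypotenuse of each right triangle is a side of the rhombus:
side = sqrt(5^2 + 2^2) = sqrt(29)

sqrt(29)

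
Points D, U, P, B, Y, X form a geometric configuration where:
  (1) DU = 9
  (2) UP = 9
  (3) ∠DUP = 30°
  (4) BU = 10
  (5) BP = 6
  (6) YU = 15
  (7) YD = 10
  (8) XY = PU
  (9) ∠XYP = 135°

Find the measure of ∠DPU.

Step 1: By the law of cosines on triangle PUD: PD² = 9² + 9² − 2·9·9·cos(30°) = 21.7, so PD ≈ 4.66.
Step 2: By the inverse law of cosines on triangle DPU: cos(∠DPU) = (4.66² + 9² − 9²) / (2·4.66·9) = 21.7/83.86 = 0.2588, so ∠DPU = 75°.

Therefore, the measure of angle ∠DPU = 75°.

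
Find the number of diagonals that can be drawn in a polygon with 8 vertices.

Each of the 8 vertices connects to 5 non-adjacent vertices via diagonals.
Total connections = 8 × 5 = 40, but each diagonal is counted twice.
Number of diagonals = 40 / 2 = 20.

20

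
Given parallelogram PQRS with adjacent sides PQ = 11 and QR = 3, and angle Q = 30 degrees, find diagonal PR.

Law of cosines: d^2 = 11^2 + 3^2 - 2(11)(3)cos(30°) = 130 - 33*sqrt(3), so d = sqrt(130 - 33*sqrt(3)).

sqrt(130 - 33*sqrt(3))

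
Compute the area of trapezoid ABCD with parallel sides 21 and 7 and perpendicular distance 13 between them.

Area = (21 + 7) * 13 / 2 = 364 / 2 = 182

182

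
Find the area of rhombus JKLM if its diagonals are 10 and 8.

Area of a rhombus = (d1 * d2) / 2
Area = (10 * 8) / 2
Area = 80 / 2
Area = 40

40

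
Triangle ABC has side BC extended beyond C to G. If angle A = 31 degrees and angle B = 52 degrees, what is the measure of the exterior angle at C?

By the exterior angle theorem, an exterior angle of a triangle equals the sum of the two remote interior angles.
Exterior angle = angle A + angle B
Exterior angle = 31 + 52 = 83 degrees

83 degrees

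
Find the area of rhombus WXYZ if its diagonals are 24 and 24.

Area of a rhombus = (d1 * d2) / 2
Area = (24 * 24) / 2
Area = 576 / 2
Area = 288

288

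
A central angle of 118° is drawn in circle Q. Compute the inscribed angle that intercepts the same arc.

Inscribed angle = 118° / 2 = 59° (inscribed angle theorem).

59°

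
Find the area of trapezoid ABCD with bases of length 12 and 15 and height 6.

Area of a trapezoid = (base1 + base2) * height / 2
Area = (12 + 15) * 6 / 2
Area = 27 * 6 / 2
Area = 162 / 2
Area = 81

81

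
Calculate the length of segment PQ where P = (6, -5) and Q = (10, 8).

d = sqrt((4)^2 + (13)^2) = sqrt(185)

sqrt(185)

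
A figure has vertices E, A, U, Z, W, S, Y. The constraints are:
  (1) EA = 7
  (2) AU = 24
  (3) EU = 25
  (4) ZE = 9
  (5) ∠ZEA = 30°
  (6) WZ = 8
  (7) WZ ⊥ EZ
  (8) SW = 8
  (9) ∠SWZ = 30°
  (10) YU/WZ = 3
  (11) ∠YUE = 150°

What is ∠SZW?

Step 1: By the law of cosines on triangle ZWS: ZS² = 8² + 8² − 2·8·8·cos(30°) = 17.15, so ZS ≈ 4.14.
Step 2: By the inverse law of cosines on triangle SZW: cos(∠SZW) = (4.14² + 8² − 8²) / (2·4.14·8) = 17.15/66.26 = 0.2588, so ∠SZW = 75°.

Therefore, the measure of angle ∠SZW = 75°.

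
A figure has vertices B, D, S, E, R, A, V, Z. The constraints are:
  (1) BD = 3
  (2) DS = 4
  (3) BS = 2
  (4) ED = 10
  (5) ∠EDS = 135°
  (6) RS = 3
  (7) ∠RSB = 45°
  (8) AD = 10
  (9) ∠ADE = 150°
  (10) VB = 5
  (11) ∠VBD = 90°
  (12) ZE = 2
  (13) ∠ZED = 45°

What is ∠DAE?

Step 1: By the law of cosines on triangle ADE: AE² = 10² + 10² − 2·10·10·cos(150°) = 373.21, so AE ≈ 19.32.
Step 2: By the inverse law of cosines on triangle DAE: cos(∠DAE) = (10² + 19.32² − 10²) / (2·10·19.32) = 373.21/386.37 = 0.9659, so ∠DAE = 15°.

Therefore, the measure of angle ∠DAE = 15°.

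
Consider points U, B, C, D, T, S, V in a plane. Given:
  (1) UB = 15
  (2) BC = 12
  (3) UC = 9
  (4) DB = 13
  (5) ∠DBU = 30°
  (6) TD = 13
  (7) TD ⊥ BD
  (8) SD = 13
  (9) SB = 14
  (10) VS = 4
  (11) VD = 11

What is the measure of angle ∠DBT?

Step 1: By the law of cosines on triangle BDT: BT² = 13² + 13² − 2·13·13·cos(90°) = 338, so BT = 13·√2.
Step 2: By the inverse law of cosines on triangle DBT: cos(∠DBT) = (13² + (13·√2)² − 13²) / (2·13·13·√2) = 338/478 = 0.7071, so ∠DBT = 45°.

Therefore, the measure of angle ∠DBT = 45°.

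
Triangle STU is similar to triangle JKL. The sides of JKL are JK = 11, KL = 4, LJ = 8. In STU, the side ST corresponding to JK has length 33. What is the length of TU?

Since the triangles are similar, the ratio of corresponding sides is constant.
Scale factor k = ST / JK = 33 / 11 = 3
TU = k * KL = 3 * 4 = 12

12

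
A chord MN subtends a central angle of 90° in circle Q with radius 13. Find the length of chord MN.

Chord length = 2r sin(θ/2)
= 2 × 13 × sin(90°/2)
= 2 × 13 × sin(45°)
= 13*sqrt(2)

13*sqrt(2)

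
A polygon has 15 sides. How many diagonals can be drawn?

Total line segments between 15 vertices = C(15,2) = 105.
Subtract the 15 sides: 105 - 15 = 90 diagonals.

90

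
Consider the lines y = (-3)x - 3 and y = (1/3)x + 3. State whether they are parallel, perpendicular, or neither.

Slope of line 1: m1 = -3
Slope of line 2: m2 = 1/3
m1 * m2 = -1, so perpendicular.

Perpendicular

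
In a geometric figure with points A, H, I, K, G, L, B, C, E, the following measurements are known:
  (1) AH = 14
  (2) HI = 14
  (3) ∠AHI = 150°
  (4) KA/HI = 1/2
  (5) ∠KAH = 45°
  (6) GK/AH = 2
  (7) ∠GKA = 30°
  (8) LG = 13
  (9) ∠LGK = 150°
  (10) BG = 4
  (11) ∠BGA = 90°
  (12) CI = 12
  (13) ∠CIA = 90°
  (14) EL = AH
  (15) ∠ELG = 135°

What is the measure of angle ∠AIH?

Step 1: By the law of cosines on triangle IHA: IA² = 14² + 14² − 2·14·14·cos(150°) = 731.48, so IA ≈ 27.05.
Step 2: By the inverse law of cosines on triangle AIH: cos(∠AIH) = (27.05² + 14² − 14²) / (2·27.05·14) = 731.48/757.29 = 0.9659, so ∠AIH = 15°.

Therefore, the measure of angle ∠AIH = 15°.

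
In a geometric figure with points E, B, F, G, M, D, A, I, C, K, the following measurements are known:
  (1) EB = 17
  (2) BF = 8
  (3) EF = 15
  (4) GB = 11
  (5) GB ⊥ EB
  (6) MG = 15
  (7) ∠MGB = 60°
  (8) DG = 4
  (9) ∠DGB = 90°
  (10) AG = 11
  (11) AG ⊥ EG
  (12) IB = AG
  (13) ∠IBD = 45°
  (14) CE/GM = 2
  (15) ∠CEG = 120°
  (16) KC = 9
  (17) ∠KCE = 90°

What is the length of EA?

Step 1: By the law of cosines on triangle EBG: EG² = 17² + 11² − 2·17·11·cos(90°) = 410, so EG ≈ 20.25.
Step 2: By the law of cosines on triangle EGA: EA² = 20.25² + 11² − 2·20.25·11·cos(90°) = 531, so EA = 3·√59.

Therefore, the length of EA = 3·√59.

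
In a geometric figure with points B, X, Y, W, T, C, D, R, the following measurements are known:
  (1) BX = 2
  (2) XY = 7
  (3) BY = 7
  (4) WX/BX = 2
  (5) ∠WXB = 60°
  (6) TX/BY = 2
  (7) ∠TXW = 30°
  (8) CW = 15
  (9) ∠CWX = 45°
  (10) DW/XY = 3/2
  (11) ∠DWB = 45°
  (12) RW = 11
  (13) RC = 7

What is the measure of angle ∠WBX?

From the given relations: WX = 2·BX = 2·2 = 4.
Step 1: By the law of cosines on triangle BXW: BW² = 2² + 4² − 2·2·4·cos(60°) = 12, so BW = 2·√3.
Step 2: By the inverse law of cosines on triangle WBX: cos(∠WBX) = ((2·√3)² + 2² − 4²) / (2·2·√3·2) = 0/13.86 = 0, so ∠WBX = 90°.

Therefore, the measure of angle ∠WBX = 90°.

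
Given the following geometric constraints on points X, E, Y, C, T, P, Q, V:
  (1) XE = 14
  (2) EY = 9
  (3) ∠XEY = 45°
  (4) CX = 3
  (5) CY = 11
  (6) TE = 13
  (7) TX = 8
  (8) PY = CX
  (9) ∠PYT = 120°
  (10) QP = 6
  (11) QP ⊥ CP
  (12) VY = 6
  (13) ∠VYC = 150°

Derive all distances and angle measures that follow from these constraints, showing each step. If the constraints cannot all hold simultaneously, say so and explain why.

The constraints are consistent.

From the given relations:
  PY = CX = 3

Step 1: From XE = 14, EY = 9, and ∠XEY = 45°, by the law of cosines:
  XY² = XE² + EY² - 2·XE·EY·cos(45°) = 196 + 81 - 178.2 = 98.81
  XY ≈ 9.94

Step 2: From CY = 11, YV = 6, and ∠CYV = 150°, by the law of cosines:
  CV² = CY² + YV² - 2·CY·YV·cos(150°) = 121 + 36 + 114.3 = 271.3
  CV ≈ 16.47

Step 3: From XE = 14, XT = 8, ET = 13, by the inverse law of cosines:
  cos(∠EXT) = (XE² + XT² - ET²) / (2·XE·XT)
  ∠EXT = 66.03°

Step 4: From ET = 13, EX = 14, TX = 8, by the inverse law of cosines:
  cos(∠TEX) = (ET² + EX² - TX²) / (2·ET·EX)
  ∠TEX = 34.22°

Step 5: From TE = 13, TX = 8, EX = 14, by the inverse law of cosines:
  cos(∠ETX) = (TE² + TX² - EX²) / (2·TE·TX)
  ∠ETX = 79.75°

Step 6: From XC = 3, XY = 9.94, CY = 11, by the inverse law of cosines:
  cos(∠CXY) = (XC² + XY² - CY²) / (2·XC·XY)
  ∠CXY = 102.78°

Step 7: From XE = 14, XY = 9.94, EY = 9, by the inverse law of cosines:
  cos(∠EXY) = (XE² + XY² - EY²) / (2·XE·XY)
  ∠EXY = 39.81°

Step 8: From YC = 11, YX = 9.94, CX = 3, by the inverse law of cosines:
  cos(∠CYX) = (YC² + YX² - CX²) / (2·YC·YX)
  ∠CYX = 15.42°

Step 9: From YE = 9, YX = 9.94, EX = 14, by the inverse law of cosines:
  cos(∠EYX) = (YE² + YX² - EX²) / (2·YE·YX)
  ∠EYX = 95.19°

Step 10: From CV = 16.47, CY = 11, VY = 6, by the inverse law of cosines:
  cos(∠VCY) = (CV² + CY² - VY²) / (2·CV·CY)
  ∠VCY = 10.49°

Step 11: From CX = 3, CY = 11, XY = 9.94, by the inverse law of cosines:
  cos(∠XCY) = (CX² + CY² - XY²) / (2·CX·CY)
  ∠XCY = 61.8°

Step 12: From VC = 16.47, VY = 6, CY = 11, by the inverse law of cosines:
  cos(∠CVY) = (VC² + VY² - CY²) / (2·VC·VY)
  ∠CVY = 19.51°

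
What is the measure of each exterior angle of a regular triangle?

Each exterior angle of a regular n-gon is 360 / n.
For n = 3: 360 / 3 = 120 degrees.

120 degrees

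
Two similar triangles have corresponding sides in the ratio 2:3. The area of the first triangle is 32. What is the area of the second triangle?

The ratio of areas of similar triangles = (side ratio)^2.
Side ratio = 2:3, so area ratio = 4:9.
Area of the second triangle / Area of the first triangle = 9/4
Area of the second triangle = 32 * 9/4 = 72

72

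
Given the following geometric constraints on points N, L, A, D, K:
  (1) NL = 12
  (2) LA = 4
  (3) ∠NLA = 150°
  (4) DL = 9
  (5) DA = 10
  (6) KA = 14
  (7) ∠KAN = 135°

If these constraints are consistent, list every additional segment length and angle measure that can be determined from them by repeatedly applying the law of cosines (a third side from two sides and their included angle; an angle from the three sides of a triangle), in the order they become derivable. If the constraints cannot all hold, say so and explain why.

The constraints are consistent. Derivable facts, in order:
After 1 step:
- NA ≈ 15.59
- ∠ADL = 23.56°
- ∠ALD = 92.39°
- ∠DAL = 64.06°
After 2 steps:
- NK ≈ 27.35
- ∠ANL = 7.37°
- ∠LAN = 22.63°
After 3 steps:
- ∠AKN = 23.78°
- ∠ANK = 21.22°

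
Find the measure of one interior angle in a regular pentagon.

Each interior angle of a regular n-gon is (n - 2) * 180 / n.
For n = 5: (5 - 2) * 180 / 5 = 540/5 = 108 degrees.

108 degrees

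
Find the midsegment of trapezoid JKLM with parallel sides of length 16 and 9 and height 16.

midsegment = (16 + 9) / 2 = 25 / 2 = 25/2

25/2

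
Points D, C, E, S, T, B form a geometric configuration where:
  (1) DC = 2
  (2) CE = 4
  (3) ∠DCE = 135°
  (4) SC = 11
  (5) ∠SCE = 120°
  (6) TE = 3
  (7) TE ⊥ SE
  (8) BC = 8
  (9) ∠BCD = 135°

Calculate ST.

Step 1: By the law of cosines on triangle ECS: ES² = 4² + 11² − 2·4·11·cos(120°) = 181, so ES = √181.
Step 2: By the law of cosines on triangle SET: ST² = √181² + 3² − 2·√181·3·cos(90°) = 190, so ST = √190.

Therefore, the length of ST = √190.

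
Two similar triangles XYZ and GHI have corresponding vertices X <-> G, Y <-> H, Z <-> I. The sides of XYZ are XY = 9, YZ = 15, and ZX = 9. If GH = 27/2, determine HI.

Similar triangles have proportional sides. Setting up the proportion:
GH / XY = HI / YZ
27/2 / 9 = HI / 15
HI = 15 * 27/2 / 9 = 45/2.

45/2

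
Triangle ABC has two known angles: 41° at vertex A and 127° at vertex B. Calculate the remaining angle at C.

Let angle C = x. Then 41 + 127 + x = 180.
x = 180 - 168 = 12 degrees.

12 degrees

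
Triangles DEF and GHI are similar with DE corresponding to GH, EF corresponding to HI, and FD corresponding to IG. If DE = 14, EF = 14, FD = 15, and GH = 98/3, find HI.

k = 98/3/14 = 7/3. HI = 7/3 * 14 = 98/3.

98/3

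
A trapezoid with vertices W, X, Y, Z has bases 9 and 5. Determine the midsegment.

The midsegment of a trapezoid = (base1 + base2) / 2
midsegment = (9 + 5) / 2
midsegment = 14 / 2
midsegment = 7

7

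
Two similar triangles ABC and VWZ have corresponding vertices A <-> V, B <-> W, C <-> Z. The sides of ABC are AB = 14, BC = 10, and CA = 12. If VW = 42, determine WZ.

k = 42/14 = 3. WZ = 3 * 10 = 30.

30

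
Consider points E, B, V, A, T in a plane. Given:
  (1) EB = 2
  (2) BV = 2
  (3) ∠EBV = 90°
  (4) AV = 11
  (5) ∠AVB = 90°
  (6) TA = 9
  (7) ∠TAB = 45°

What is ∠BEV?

Step 1: By the law of cosines on triangle EBV: EV² = 2² + 2² − 2·2·2·cos(90°) = 8, so EV = 2·√2.
Step 2: By the inverse law of cosines on triangle BEV: cos(∠BEV) = (2² + (2·√2)² − 2²) / (2·2·2·√2) = 8/11.31 = 0.7071, so ∠BEV = 45°.

Therefore, the measure of angle ∠BEV = 45°.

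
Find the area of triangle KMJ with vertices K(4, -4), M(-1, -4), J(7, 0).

The Shoelace formula computes the area from vertex coordinates by summing cross products.
For vertices (4,-4), (-1,-4), (7,0):
Signed sum = 4*-4 - -1*-4 + -1*0 - 7*-4 + 7*-4 - 4*0
= -20 + 28 + -28 = -20
Area = (1/2)|-20| = 10.

10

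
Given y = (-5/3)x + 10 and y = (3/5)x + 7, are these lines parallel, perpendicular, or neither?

Slope of line 1: m1 = -5/3
Slope of line 2: m2 = 3/5
m1 * m2 = (-5/3) * (3/5) = -1 = -1, so the lines are perpendicular.

Perpendicular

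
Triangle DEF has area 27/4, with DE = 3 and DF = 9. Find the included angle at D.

Area = (1/2) * a * b * sin(C)
sin(C) = 2 * Area / (a * b)
sin(C) = 2 * 27/4 / (3 * 9)
sin(C) = 1/2
C = arcsin(1/2) = 30°
Since sin(180° - C) = sin(C), the obtuse angle 150° gives the same area, so C = 30° or C = 150°.

30° or 150°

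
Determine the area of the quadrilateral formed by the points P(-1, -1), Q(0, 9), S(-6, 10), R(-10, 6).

Shoelace: sum of cross terms = 125, Area = (1/2)|125| = 125/2

125/2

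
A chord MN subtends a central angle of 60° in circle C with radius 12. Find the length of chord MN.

Drop a perpendicular from the center to the chord, bisecting both the chord and the central angle.
Each half-chord = r sin(θ/2) = 12 sin(30°).
The full chord = 2 × 12 × sin(30°) = 12.

12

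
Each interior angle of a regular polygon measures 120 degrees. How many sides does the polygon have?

The exterior angle is the supplement of the interior angle: 180 - 120 = 60 degrees.
Since the exterior angles of any convex polygon sum to 360 degrees, the number of sides is 360 / 60 = 6.

6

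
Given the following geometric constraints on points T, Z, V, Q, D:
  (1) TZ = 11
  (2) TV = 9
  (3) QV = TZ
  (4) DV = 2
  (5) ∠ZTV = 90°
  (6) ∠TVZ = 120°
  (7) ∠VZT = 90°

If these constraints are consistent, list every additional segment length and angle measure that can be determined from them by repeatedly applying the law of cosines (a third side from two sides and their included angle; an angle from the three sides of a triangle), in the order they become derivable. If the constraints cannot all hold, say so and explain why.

These constraints are not satisfiable: (5), (6) and (7) are the three interior angles of triangle ZTV, which must sum to 180°, but 90° + 120° + 90° = 300°. No planar figure meets all of them, so nothing further can be derived.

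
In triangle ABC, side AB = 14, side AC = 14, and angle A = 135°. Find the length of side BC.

By the law of cosines: BC^2 = AB^2 + AC^2 - 2*AB*AC*cos(A)
BC^2 = 14^2 + 14^2 - 2*14*14*cos(135°)
BC^2 = 196 + 196 - 392*(-sqrt(2)/2)
BC^2 = 196*sqrt(2) + 392
BC = 14*sqrt(sqrt(2) + 2)

14*sqrt(sqrt(2) + 2)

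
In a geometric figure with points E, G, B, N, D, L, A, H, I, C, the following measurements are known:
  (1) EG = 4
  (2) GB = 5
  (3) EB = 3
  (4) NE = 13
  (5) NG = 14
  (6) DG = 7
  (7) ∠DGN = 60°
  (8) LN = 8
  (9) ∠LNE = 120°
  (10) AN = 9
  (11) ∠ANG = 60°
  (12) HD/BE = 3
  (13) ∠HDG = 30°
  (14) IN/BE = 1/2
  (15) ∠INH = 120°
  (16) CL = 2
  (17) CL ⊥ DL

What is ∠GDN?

Step 1: By the law of cosines on triangle DGN: DN² = 7² + 14² − 2·7·14·cos(60°) = 147, so DN = 7·√3.
Step 2: By the inverse law of cosines on triangle GDN: cos(∠GDN) = (7² + (7·√3)² − 14²) / (2·7·7·√3) = 0/169.74 = 0, so ∠GDN = 90°.

Therefore, the measure of angle ∠GDN = 90°.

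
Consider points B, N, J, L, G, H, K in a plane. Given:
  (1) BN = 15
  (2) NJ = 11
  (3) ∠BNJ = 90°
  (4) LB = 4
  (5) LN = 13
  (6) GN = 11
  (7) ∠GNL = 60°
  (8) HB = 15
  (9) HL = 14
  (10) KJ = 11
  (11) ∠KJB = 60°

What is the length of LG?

Step 1: By the law of cosines on triangle LNG: LG² = 13² + 11² − 2·13·11·cos(60°) = 147, so LG = 7·√3.

Therefore, the length of LG = 7·√3.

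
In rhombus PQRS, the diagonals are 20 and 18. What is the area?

Area of a rhombus = (d1 * d2) / 2
Area = (20 * 18) / 2
Area = 360 / 2
Area = 180

180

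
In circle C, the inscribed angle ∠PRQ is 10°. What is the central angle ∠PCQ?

The inscribed angle theorem states that a central angle is always twice any inscribed angle that subtends the same arc.
Since the inscribed angle is 10°, the central angle = 2 × 10° = 20°.

20°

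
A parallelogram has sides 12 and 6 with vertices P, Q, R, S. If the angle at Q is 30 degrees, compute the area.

Area = 12 * 6 * sin(30°) = 72 * 1/2 = 36

36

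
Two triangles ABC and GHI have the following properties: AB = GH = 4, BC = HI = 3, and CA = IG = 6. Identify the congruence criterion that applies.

The given information provides:
AB = GH = 4, BC = HI = 3, and CA = IG = 6
This matches the SSS congruence theorem.
All three pairs of corresponding sides are equal (Side-Side-Side).

SSS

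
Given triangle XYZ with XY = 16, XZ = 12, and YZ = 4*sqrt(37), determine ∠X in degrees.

cos(X) = (16² + 12² - (4*sqrt(37))²) / (2 × 16 × 12) = -1/2, so X = arccos(-1/2) = 120°.

120°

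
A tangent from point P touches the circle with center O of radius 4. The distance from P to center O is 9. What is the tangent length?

tangent = √(d² - r²) = √(9² - 4²) = √(81 - 16) = √65 = sqrt(65)

sqrt(65)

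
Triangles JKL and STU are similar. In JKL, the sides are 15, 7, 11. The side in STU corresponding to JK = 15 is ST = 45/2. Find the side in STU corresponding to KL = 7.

Similar triangles have proportional sides. Setting up the proportion:
ST / JK = TU / KL
45/2 / 15 = TU / 7
TU = 7 * 45/2 / 15 = 21/2.

21/2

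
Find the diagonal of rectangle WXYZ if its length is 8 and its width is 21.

d = sqrt(8^2 + 21^2) = sqrt(505)

sqrt(505)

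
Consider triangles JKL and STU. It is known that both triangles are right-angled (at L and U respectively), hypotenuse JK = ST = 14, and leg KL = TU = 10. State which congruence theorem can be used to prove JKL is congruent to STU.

The given information matches HL: The hypotenuse and one leg of two right triangles are equal (Hypotenuse-Leg).

HL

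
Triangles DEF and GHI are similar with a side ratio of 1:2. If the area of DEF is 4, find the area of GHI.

The ratio of areas of similar triangles = (side ratio)^2.
Side ratio = 1:2, so area ratio = 1:4.
Area of GHI / Area of DEF = 4/1
Area of GHI = 4 * 4/1 = 16

16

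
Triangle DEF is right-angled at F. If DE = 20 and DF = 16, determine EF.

Rearranging the Pythagorean theorem to solve for the unknown leg:
leg^2 = hypotenuse^2 - known_leg^2 = 400 - 256 = 144
leg = sqrt(144) = 12.

12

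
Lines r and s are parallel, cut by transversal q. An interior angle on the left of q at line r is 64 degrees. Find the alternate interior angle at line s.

Alternate interior angles lie on opposite sides of the transversal, between the parallel lines.
By the alternate interior angle theorem, they are equal: 64 degrees.

64 degrees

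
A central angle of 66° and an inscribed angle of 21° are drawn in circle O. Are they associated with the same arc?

By the inscribed angle theorem, the inscribed angle for a central angle of 66° should be 66° / 2 = 33°.
The given inscribed angle is 21°, which does not equal 33°.
Therefore, no, they do not correspond to the same arc.

No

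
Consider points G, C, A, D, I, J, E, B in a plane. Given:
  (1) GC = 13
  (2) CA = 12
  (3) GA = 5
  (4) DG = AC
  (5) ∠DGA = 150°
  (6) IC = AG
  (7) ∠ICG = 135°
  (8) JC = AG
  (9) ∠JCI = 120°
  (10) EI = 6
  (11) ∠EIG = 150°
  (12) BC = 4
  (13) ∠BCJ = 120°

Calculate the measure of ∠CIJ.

From the given relations: IC = AG = 5; JC = AG = 5.
Step 1: By the law of cosines on triangle ICJ: IJ² = 5² + 5² − 2·5·5·cos(120°) = 75, so IJ = 5·√3.
Step 2: By the inverse law of cosines on triangle CIJ: cos(∠CIJ) = (5² + (5·√3)² − 5²) / (2·5·5·√3) = 75/86.6 = 0.866, so ∠CIJ = 30°.

Therefore, the measure of angle ∠CIJ = 30°.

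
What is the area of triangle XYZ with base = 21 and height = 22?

Area = (1/2) * base * height
Area = (1/2) * 21 * 22
Area = 231

231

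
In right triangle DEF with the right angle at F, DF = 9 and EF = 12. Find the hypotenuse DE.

By the Pythagorean theorem: DE^2 = DF^2 + EF^2
DE^2 = 9^2 + 12^2 = 81 + 144 = 225
DE = sqrt(225) = 15

15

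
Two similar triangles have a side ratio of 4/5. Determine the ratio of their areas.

Area ratio = (side ratio)^2 = (4/5)^2 = 16:25.

16:25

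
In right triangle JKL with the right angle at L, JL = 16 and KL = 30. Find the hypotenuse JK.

In a right triangle, the square of the hypotenuse equals the sum of the squares of the two legs.
The legs are 16 and 30, so the hypotenuse = sqrt(256 + 900) = sqrt(1156) = 34.

34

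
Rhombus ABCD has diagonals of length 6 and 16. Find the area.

The diagonals of a rhombus divide it into four right triangles.
Each triangle has legs 6/ 2 = 3 and 16/2 = 8, so each has area (1/2)*3*8 = 12.
Four such triangles give total area = (d1 * d2) / 2 = 48.

48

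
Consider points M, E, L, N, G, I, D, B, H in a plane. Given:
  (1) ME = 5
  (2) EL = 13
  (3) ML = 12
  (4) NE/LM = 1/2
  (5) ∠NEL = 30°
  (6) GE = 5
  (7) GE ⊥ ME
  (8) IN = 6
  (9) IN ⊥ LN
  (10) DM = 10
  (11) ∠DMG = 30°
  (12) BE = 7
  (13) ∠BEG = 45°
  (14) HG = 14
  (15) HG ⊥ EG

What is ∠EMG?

Step 1: By the law of cosines on triangle MEG: MG² = 5² + 5² − 2·5·5·cos(90°) = 50, so MG = 5·√2.
Step 2: By the inverse law of cosines on triangle EMG: cos(∠EMG) = (5² + (5·√2)² − 5²) / (2·5·5·√2) = 50/70.71 = 0.7071, so ∠EMG = 45°.

Therefore, the measure of angle ∠EMG = 45°.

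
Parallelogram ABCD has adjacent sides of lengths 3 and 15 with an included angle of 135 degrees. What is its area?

Area = 3 * 15 * sin(135°) = 45 * sqrt(2)/2 = 45*sqrt(2)/2

45*sqrt(2)/2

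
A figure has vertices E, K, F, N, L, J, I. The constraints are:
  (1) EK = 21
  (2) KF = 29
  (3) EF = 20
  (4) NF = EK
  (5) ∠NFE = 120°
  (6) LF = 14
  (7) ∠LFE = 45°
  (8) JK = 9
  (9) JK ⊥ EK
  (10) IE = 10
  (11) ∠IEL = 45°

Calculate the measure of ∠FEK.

Step 1: By the inverse law of cosines on triangle FEK: cos(∠FEK) = (20² + 21² − 29²) / (2·20·21) = 0/840 = 0, so ∠FEK = 90°.

Therefore, the measure of angle ∠FEK = 90°.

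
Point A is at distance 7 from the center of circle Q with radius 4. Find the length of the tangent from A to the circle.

The tangent, radius, and line from the external point to the center form a right triangle.
The right angle is where the tangent meets the radius.
By the Pythagorean theorem: tangent² + 4² = 7²
tangent² = 49 - 16 = 33
tangent = sqrt(33)

sqrt(33)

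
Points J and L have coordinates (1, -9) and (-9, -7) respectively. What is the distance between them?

The horizontal distance is |-9 - 1| = 10 and the vertical distance is |-7 - -9| = 2.
By the Pythagorean theorem, d = sqrt(10^2 + 2^2) = sqrt(104) = 2*sqrt(26).

2*sqrt(26)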